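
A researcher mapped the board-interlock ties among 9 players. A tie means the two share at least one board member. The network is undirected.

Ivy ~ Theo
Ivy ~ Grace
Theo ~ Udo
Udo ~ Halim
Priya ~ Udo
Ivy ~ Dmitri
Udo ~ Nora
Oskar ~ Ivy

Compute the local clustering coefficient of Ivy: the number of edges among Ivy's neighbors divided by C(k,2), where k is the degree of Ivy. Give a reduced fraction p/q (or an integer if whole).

Ivy's neighbors: Dmitri, Grace, Oskar, and Theo (k = 4).
Possible neighbor pairs: C(4,2) = 6. Edges among them: none → e = 0.
Clustering(Ivy) = 0/6 = 0.

0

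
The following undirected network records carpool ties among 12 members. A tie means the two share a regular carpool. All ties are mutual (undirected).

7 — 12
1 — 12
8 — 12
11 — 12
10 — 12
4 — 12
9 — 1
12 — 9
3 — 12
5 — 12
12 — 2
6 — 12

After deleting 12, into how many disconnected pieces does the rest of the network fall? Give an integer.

10

Without 12, the remaining ties split the others into: {7}; {3}; {11}; {6}; {2}; {4}; {10}; {8}; {1, 9}; {5}.
That's 10 separate components.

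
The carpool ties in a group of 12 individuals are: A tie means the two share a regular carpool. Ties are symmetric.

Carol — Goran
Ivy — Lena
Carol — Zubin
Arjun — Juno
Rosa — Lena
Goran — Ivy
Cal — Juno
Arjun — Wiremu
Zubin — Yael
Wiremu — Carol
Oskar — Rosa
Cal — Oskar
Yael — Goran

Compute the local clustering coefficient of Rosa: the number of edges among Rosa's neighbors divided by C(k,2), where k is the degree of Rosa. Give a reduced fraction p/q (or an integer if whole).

0

Rosa's neighbors: Lena and Oskar (k = 2).
Possible neighbor pairs: C(2,2) = 1. Edges among them: none → e = 0.
Clustering(Rosa) = 0/1.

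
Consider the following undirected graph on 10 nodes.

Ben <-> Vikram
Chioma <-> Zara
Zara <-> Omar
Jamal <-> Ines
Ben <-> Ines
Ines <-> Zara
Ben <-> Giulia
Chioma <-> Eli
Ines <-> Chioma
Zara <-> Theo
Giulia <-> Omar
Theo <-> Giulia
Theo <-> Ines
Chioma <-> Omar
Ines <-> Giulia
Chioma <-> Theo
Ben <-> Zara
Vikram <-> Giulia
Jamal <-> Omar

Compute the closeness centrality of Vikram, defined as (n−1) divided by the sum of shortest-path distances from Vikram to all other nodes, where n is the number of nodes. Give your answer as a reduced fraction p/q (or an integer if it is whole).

9/20

Distances from Vikram: Ben:1, Chioma:3, Eli:4, Giulia:1, Ines:2, Jamal:3, Omar:2, Theo:2, Zara:2. Sum = 20.
n = 10, so closeness = 9/20.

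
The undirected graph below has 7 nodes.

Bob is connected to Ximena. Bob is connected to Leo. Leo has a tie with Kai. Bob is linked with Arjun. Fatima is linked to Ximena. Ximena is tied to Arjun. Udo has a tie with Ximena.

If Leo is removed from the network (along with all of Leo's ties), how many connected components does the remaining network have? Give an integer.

2

Without Leo, the remaining ties split the others into: {Arjun, Bob, Fatima, Udo, Ximena}; {Kai}.
That's 2 separate components.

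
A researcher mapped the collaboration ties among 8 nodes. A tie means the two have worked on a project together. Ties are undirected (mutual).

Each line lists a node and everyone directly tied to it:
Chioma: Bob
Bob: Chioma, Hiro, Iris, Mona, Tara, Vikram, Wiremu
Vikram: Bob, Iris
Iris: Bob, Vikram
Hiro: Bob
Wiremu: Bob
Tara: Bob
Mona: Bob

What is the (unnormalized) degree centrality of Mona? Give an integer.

Mona is directly tied to Bob. That is 1 neighbor, so the degree of Mona is 1.

1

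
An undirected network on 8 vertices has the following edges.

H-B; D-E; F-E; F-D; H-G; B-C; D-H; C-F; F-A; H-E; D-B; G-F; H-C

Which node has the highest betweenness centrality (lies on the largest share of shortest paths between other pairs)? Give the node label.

Unnormalized betweenness of each node: A:0, B:1/3, C:3/2, D:2, E:1/2, F:25/3, G:1/2, H:23/6.
F has the largest value, 25/3, making it the main broker — the node through which the most shortest paths run.

F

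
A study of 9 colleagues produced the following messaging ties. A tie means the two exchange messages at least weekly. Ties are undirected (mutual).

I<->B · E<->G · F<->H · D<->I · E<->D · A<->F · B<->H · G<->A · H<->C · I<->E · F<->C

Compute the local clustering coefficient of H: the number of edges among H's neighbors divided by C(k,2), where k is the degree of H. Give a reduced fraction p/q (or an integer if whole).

H's neighbors: B, C, and F (k = 3).
Possible neighbor pairs: C(3,2) = 3. Edges among them: C–F → e = 1.
Clustering(H) = 1/3.

1/3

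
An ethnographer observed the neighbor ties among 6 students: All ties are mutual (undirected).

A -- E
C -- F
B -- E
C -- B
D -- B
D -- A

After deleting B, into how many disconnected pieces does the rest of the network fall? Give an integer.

2

Without B, the remaining ties split the others into: {C, F}; {A, D, E}.
That's 2 separate components.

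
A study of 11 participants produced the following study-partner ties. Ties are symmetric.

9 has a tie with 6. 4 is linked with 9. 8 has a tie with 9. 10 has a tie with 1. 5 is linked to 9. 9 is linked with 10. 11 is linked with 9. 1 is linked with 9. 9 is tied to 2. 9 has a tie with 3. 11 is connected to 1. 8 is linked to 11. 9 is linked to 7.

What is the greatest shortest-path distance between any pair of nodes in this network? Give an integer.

2

Eccentricity of each node (its greatest distance to any other): 1:2, 2:2, 3:2, 4:2, 5:2, 6:2, 7:2, 8:2, 9:1, 10:2, 11:2.
The maximum eccentricity is 2, realized for instance by the pair 6–10 via 6 – 9 – 10. So the diameter is 2.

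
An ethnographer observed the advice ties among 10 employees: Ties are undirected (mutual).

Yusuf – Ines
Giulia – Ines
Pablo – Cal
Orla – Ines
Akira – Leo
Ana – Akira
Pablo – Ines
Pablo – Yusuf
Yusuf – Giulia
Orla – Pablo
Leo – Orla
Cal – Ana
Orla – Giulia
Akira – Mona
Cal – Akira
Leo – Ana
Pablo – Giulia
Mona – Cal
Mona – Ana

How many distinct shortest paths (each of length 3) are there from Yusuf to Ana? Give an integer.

1

The shortest distance is 3, and the only length-3 path is Yusuf–Pablo–Cal–Ana. So there is exactly 1 shortest path.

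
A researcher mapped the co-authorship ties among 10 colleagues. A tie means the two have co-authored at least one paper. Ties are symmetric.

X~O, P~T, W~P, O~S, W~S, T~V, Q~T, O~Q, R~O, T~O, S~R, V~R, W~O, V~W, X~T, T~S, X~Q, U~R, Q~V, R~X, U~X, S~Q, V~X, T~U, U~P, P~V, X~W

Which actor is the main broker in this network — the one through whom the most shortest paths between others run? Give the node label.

Unnormalized betweenness of each node: O:27/20, P:19/20, Q:13/20, R:26/15, S:23/20, T:239/60, U:19/20, V:12/5, W:19/10, X:44/15.
T has the largest value, 239/60, making it the main broker — the node through which the most shortest paths run.

T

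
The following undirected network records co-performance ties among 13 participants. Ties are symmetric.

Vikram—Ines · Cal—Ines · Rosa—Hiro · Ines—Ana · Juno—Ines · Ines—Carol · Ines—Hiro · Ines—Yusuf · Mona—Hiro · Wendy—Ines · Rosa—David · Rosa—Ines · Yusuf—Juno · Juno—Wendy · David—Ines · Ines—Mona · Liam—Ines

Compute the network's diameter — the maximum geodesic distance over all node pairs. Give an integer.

2

Eccentricity of each node (its greatest distance to any other): Ana:2, Cal:2, Carol:2, David:2, Hiro:2, Ines:1, Juno:2, Liam:2, Mona:2, Rosa:2, Vikram:2, Wendy:2, Yusuf:2.
The maximum eccentricity is 2, realized for instance by the pair Rosa–Juno via Rosa – Ines – Juno. So the diameter is 2.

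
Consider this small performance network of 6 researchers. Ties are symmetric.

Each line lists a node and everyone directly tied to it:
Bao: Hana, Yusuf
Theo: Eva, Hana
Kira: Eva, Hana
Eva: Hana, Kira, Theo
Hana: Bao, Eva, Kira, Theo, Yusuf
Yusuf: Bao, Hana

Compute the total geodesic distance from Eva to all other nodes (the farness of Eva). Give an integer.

7

Distances from Eva: Bao:2, Hana:1, Kira:1, Theo:1, Yusuf:2.
Sum = 2 + 1 + 1 + 1 + 2 = 7.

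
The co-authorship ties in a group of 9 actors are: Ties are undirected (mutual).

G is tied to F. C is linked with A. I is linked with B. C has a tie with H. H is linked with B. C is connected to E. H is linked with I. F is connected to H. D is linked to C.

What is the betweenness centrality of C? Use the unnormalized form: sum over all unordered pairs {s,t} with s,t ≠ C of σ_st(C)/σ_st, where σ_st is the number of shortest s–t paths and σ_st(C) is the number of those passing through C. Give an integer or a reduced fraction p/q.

18

Pairs whose geodesics pass through C — F–A: 1; F–D: 1; F–E: 1; B–A: 1; B–D: 1; B–E: 1; A–D: 1; A–E: 1; A–H: 1; A–G: 1; A–I: 1; D–E: 1; D–H: 1; D–G: 1 … (+4 more pairs).
All other pairs contribute 0.
Summing the contributions gives betweenness(C) = 18.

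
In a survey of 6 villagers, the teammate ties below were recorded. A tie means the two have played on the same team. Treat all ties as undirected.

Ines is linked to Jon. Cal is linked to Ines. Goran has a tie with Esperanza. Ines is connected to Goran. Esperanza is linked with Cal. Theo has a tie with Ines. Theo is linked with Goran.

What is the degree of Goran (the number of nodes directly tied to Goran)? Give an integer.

3

Goran is directly tied to Esperanza, Ines, and Theo. That is 3 neighbors, so the degree of Goran is 3.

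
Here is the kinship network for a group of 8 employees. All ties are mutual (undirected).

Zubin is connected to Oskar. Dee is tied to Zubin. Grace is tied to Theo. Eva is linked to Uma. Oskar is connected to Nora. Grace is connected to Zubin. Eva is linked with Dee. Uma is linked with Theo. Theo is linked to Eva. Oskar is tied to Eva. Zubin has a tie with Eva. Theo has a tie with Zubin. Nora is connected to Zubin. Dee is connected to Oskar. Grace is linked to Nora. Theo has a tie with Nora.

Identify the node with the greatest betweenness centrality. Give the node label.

Unnormalized betweenness of each node: Dee:0, Eva:10/3, Grace:0, Nora:5/6, Oskar:5/6, Theo:10/3, Uma:0, Zubin:11/3.
Zubin has the largest value, 11/3, making it the main broker — the node through which the most shortest paths run.

Zubin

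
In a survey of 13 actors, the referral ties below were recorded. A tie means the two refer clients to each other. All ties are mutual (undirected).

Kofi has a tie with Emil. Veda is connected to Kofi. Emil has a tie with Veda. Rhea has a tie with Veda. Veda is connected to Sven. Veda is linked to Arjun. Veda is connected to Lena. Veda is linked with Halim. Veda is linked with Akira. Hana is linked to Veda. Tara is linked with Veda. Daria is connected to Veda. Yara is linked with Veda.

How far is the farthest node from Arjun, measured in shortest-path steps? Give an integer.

2

Distances from Arjun: Akira:2, Daria:2, Emil:2, Halim:2, Hana:2, Kofi:2, Lena:2, Rhea:2, Sven:2, Tara:2, Veda:1, Yara:2.
The largest is 2 (to Tara, Daria, Lena, Emil, Kofi, Sven, Hana, Akira, Rhea, Yara, and Halim), so the eccentricity of Arjun is 2.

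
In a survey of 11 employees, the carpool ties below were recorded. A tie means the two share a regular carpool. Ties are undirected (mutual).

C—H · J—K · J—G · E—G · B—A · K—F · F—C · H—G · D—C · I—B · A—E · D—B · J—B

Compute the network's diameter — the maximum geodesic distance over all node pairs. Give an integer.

Eccentricity of each node (its greatest distance to any other): A:4, B:3, C:3, D:3, E:4, F:4, G:3, H:4, I:4, J:3, K:3.
The maximum eccentricity is 4, realized for instance by the pair H–I via H – C – D – B – I. So the diameter is 4.

4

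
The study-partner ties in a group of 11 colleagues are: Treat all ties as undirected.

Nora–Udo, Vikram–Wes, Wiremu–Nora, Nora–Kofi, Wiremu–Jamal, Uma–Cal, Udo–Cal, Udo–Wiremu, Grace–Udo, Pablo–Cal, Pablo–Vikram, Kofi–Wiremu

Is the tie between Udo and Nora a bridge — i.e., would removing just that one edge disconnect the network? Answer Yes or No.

No

Even without that edge, Udo still reaches Nora via Udo – Wiremu – Nora, so the network stays connected. Not a bridge.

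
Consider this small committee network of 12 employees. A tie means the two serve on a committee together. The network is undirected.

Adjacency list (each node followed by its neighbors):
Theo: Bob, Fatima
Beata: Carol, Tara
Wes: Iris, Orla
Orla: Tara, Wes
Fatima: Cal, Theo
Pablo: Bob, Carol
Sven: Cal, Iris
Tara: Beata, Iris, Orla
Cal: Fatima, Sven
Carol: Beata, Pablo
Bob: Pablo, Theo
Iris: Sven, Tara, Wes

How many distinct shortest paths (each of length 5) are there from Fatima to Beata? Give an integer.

2

The shortest distance is 5. The length-5 paths are: Fatima–Theo–Bob–Pablo–Carol–Beata; Fatima–Cal–Sven–Iris–Tara–Beata.
That gives 2 distinct shortest paths.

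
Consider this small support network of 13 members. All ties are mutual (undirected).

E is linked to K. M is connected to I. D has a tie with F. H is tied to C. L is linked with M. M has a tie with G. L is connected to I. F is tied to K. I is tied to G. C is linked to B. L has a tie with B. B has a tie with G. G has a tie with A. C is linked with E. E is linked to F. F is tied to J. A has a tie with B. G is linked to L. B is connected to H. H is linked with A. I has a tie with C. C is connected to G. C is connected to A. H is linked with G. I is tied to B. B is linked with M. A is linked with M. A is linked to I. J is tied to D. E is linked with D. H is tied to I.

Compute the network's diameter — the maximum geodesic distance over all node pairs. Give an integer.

Eccentricity of each node (its greatest distance to any other): A:4, B:4, C:3, D:4, E:3, F:4, G:4, H:4, I:4, J:5, K:4, L:5, M:5.
The maximum eccentricity is 5, realized for instance by the pair L–J via L – G – C – E – F – J. So the diameter is 5.

5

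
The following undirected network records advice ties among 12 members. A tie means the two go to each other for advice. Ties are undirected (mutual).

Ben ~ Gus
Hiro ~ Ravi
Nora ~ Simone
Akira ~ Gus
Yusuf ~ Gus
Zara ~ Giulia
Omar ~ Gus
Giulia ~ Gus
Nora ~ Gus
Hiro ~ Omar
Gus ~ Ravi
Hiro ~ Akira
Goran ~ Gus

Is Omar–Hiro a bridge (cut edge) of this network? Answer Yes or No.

Even without that edge, Omar still reaches Hiro via Omar – Gus – Akira – Hiro, so the network stays connected. Not a bridge.

No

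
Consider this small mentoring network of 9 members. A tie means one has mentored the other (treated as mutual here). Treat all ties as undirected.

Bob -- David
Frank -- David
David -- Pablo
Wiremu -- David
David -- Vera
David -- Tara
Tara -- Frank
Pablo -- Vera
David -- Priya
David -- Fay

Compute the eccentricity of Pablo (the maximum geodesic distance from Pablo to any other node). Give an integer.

2

Distances from Pablo: Bob:2, David:1, Fay:2, Frank:2, Priya:2, Tara:2, Vera:1, Wiremu:2.
The largest is 2 (to Fay, Priya, Tara, Bob, Frank, and Wiremu), so the eccentricity of Pablo is 2.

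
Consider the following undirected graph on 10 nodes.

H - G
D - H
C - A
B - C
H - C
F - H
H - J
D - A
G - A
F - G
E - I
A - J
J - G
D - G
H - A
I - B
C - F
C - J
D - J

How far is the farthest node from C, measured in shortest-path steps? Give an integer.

3

Distances from C: A:1, B:1, D:2, E:3, F:1, G:2, H:1, I:2, J:1.
The largest is 3 (to E), so the eccentricity of C is 3.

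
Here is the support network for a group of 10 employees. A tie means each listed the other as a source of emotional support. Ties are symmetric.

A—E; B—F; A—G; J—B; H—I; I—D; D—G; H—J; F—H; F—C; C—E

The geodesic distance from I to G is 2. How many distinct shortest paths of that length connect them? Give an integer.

The shortest distance is 2, and the only length-2 path is I–D–G. So there is exactly 1 shortest path.

1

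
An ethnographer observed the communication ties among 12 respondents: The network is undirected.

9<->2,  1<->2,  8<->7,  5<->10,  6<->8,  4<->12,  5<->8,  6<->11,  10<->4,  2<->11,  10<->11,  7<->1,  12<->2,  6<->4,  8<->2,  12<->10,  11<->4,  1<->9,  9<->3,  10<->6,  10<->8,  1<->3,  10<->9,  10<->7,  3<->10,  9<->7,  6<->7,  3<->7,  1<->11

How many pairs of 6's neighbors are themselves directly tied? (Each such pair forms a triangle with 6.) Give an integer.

6

6's neighbors: 4, 7, 8, 10, and 11.
Neighbor pairs that are themselves tied: 6–4–10; 6–4–11; 6–7–8; 6–7–10; 6–8–10; 6–10–11. Each forms one triangle with 6, for 6 in total.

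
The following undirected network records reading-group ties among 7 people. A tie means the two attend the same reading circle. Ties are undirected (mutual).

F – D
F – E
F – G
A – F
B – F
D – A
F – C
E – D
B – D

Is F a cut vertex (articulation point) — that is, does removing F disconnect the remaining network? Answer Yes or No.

Removing F leaves {C} with no path to {A, B, D, and E}, so the network splits into 3 components. F is a cut vertex.

Yes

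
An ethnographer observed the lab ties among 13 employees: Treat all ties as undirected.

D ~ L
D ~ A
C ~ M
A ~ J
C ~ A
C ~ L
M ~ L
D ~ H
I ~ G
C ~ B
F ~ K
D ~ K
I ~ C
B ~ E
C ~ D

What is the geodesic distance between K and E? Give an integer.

One shortest route is K – D – C – B – E, which uses 4 edges, and at distance 3 from K we only reach {B, I, J, M}, which does not include E. So d(K,E) = 4.

4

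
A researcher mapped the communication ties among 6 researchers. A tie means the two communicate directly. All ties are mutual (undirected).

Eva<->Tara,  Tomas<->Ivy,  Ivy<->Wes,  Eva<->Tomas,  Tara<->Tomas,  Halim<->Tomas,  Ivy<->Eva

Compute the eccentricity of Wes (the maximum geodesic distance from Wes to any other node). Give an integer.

3

Distances from Wes: Eva:2, Halim:3, Ivy:1, Tara:3, Tomas:2.
The largest is 3 (to Halim and Tara), so the eccentricity of Wes is 3.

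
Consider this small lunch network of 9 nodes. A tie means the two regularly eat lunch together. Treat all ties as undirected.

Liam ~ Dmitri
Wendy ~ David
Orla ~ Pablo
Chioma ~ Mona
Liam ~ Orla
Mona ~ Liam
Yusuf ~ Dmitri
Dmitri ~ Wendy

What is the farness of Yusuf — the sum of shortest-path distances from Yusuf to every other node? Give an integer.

Distances from Yusuf: Chioma:4, David:3, Dmitri:1, Liam:2, Mona:3, Orla:3, Pablo:4, Wendy:2.
Sum = 4 + 3 + 1 + 2 + 3 + 3 + 4 + 2 = 22.

22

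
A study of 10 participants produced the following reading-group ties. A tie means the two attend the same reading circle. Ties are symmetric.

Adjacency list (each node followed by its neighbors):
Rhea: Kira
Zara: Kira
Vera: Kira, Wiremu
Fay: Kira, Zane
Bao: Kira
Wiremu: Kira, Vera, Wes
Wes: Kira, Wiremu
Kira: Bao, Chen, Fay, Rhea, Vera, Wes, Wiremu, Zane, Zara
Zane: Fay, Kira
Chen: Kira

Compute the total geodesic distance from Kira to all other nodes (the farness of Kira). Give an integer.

9

Distances from Kira: Bao:1, Chen:1, Fay:1, Rhea:1, Vera:1, Wes:1, Wiremu:1, Zane:1, Zara:1.
Sum = 1 + 1 + 1 + 1 + 1 + 1 + 1 + 1 + 1 = 9.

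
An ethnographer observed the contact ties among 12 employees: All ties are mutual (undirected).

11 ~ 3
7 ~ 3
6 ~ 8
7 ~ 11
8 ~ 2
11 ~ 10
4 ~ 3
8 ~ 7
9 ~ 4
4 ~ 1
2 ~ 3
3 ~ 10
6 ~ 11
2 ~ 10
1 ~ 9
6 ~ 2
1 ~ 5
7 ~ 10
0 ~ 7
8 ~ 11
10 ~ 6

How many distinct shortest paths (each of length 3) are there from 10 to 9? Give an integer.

1

The shortest distance is 3, and the only length-3 path is 10–3–4–9. So there is exactly 1 shortest path.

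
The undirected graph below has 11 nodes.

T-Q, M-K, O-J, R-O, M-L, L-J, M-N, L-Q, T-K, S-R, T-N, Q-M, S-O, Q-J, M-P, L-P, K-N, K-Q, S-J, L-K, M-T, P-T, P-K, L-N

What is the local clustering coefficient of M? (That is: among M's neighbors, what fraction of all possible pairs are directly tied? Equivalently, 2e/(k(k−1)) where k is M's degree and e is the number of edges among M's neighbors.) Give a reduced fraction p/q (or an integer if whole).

11/15

M's neighbors: K, L, N, P, Q, and T (k = 6).
Possible neighbor pairs: C(6,2) = 15. Edges among them: K–L, K–N, K–P, K–Q, K–T, L–N, L–P, L–Q, N–T, P–T, Q–T → e = 11.
Clustering(M) = 11/15.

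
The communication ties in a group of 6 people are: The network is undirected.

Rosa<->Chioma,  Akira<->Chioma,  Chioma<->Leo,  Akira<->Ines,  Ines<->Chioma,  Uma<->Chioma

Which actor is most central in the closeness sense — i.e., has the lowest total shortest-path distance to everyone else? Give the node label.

Farness (sum of distances to all others) for each node — Akira:8, Chioma:5, Ines:8, Leo:9, Rosa:9, Uma:9.
The smallest farness is 5, for Chioma, so Chioma has the highest closeness.

Chioma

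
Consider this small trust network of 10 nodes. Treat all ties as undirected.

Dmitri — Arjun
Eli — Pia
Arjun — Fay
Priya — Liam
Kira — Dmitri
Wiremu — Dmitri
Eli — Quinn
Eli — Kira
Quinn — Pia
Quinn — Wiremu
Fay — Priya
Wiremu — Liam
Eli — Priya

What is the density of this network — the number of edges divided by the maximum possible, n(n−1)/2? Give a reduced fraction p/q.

13/45

There are 13 edges and 10 nodes, so the maximum possible is C(10,2) = 45.
Density = 13/45.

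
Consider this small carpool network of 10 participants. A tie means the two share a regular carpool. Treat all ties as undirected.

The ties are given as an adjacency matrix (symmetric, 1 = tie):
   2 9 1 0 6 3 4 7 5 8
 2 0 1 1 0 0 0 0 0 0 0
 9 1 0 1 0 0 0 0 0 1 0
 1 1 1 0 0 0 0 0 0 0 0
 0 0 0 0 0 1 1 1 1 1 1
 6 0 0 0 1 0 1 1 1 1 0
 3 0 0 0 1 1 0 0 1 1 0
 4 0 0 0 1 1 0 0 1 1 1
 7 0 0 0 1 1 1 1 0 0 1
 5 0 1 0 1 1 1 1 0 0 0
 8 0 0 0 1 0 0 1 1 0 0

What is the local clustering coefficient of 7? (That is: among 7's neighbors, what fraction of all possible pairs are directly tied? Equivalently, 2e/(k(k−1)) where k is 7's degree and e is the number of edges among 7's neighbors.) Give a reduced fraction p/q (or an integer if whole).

7's neighbors: 0, 3, 4, 6, and 8 (k = 5).
Possible neighbor pairs: C(5,2) = 10. Edges among them: 0–3, 0–4, 0–6, 0–8, 3–6, 4–6, 4–8 → e = 7.
Clustering(7) = 7/10.

7/10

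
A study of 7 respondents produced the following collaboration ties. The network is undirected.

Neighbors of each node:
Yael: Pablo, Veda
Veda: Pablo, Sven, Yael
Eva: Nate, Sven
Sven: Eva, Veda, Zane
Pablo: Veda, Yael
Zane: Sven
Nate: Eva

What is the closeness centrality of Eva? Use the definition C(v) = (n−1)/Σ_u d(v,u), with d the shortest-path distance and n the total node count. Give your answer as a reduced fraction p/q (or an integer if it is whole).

1/2

Distances from Eva: Nate:1, Pablo:3, Sven:1, Veda:2, Yael:3, Zane:2. Sum = 12.
n = 7, so closeness = 6/12 = 1/2.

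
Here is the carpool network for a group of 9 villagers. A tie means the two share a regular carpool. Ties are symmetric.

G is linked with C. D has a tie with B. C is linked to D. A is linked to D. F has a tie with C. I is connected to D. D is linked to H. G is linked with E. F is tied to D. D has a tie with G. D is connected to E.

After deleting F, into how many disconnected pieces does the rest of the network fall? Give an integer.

1

F's neighbors (C and D) remain reachable from one another through other ties, so the rest of the network stays in one piece.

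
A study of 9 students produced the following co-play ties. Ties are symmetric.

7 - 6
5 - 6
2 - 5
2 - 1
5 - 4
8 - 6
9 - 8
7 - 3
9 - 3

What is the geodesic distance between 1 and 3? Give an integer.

5

One shortest route is 1 – 2 – 5 – 6 – 7 – 3, which uses 5 edges, and at distance 4 from 1 we only reach {7, 8}, which does not include 3. So d(1,3) = 5.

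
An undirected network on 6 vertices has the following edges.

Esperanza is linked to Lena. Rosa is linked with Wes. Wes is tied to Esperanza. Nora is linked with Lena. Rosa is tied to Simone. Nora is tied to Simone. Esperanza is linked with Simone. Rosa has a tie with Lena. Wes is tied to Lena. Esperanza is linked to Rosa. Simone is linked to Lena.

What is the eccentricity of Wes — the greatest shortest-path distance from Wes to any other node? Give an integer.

Distances from Wes: Esperanza:1, Lena:1, Nora:2, Rosa:1, Simone:2.
The largest is 2 (to Simone and Nora), so the eccentricity of Wes is 2.

2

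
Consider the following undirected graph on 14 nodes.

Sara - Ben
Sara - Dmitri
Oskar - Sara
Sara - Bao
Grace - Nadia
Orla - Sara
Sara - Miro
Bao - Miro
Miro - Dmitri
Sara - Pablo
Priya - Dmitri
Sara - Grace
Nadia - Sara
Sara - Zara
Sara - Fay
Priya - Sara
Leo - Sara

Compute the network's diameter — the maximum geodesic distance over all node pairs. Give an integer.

2

Eccentricity of each node (its greatest distance to any other): Bao:2, Ben:2, Dmitri:2, Fay:2, Grace:2, Leo:2, Miro:2, Nadia:2, Orla:2, Oskar:2, Pablo:2, Priya:2, Sara:1, Zara:2.
The maximum eccentricity is 2, realized for instance by the pair Nadia–Fay via Nadia – Sara – Fay. So the diameter is 2.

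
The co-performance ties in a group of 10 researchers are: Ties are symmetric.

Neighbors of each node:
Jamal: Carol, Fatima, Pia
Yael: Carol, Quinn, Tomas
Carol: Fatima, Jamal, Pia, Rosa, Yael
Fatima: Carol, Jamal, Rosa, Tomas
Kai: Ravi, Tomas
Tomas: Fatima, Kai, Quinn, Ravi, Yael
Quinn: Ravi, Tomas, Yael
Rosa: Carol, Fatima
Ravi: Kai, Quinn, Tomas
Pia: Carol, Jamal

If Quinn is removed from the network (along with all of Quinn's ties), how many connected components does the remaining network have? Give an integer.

Quinn's neighbors (Ravi, Tomas, and Yael) remain reachable from one another through other ties, so the rest of the network stays in one piece.

1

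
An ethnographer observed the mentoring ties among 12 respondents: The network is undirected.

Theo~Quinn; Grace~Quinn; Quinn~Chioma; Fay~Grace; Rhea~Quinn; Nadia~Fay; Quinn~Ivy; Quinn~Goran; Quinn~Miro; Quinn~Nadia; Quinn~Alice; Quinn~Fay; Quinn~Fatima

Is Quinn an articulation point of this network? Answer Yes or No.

Yes

Removing Quinn leaves {Fay, Grace, and Nadia} with no path to {Rhea}, so the network splits into 9 components. Quinn is a cut vertex.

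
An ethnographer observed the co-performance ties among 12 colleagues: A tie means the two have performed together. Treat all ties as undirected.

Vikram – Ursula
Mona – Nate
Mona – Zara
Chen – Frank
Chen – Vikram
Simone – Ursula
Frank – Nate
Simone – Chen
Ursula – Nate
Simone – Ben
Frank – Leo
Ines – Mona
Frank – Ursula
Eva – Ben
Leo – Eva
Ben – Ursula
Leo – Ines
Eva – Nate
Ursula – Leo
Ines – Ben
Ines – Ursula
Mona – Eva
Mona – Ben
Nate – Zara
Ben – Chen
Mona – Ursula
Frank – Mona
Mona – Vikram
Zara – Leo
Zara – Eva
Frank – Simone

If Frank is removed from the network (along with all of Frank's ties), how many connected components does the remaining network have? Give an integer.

Frank's neighbors (Chen, Leo, Mona, Nate, Simone, and Ursula) remain reachable from one another through other ties, so the rest of the network stays in one piece.

1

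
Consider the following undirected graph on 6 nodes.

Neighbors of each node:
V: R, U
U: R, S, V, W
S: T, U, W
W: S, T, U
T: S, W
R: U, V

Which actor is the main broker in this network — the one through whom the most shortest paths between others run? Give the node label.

U

Unnormalized betweenness of each node: R:0, S:3/2, T:0, U:6, V:0, W:3/2.
U has the largest value, 6, making it the main broker — the node through which the most shortest paths run.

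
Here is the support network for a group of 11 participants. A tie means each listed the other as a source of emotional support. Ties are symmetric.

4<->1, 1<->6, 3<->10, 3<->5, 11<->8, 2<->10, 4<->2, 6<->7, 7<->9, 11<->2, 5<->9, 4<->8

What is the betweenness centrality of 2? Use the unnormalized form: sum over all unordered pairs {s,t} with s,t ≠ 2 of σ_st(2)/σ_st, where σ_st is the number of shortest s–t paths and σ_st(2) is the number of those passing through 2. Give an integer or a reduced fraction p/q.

Pairs whose geodesics pass through 2 — 4–5: 1; 4–3: 1; 4–10: 1; 4–11: 1/2; 1–3: 1; 1–10: 1; 1–11: 1/2; 6–10: 1; 6–11: 1/2; 7–11: 1/2; 9–11: 1; 5–11: 1; 5–8: 2/2; 3–11: 1 … (+3 more pairs).
All other pairs contribute 0.
Summing the contributions gives betweenness(2) = 15.

15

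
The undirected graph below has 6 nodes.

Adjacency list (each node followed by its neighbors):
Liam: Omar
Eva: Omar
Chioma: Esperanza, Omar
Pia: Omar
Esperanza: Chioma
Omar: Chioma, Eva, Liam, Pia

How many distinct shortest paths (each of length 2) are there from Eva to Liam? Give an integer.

The shortest distance is 2, and the only length-2 path is Eva–Omar–Liam. So there is exactly 1 shortest path.

1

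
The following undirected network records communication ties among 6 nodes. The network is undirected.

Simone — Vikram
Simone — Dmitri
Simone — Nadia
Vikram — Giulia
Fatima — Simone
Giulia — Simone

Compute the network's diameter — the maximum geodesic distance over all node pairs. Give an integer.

2

Eccentricity of each node (its greatest distance to any other): Dmitri:2, Fatima:2, Giulia:2, Nadia:2, Simone:1, Vikram:2.
The maximum eccentricity is 2, realized for instance by the pair Nadia–Fatima via Nadia – Simone – Fatima. So the diameter is 2.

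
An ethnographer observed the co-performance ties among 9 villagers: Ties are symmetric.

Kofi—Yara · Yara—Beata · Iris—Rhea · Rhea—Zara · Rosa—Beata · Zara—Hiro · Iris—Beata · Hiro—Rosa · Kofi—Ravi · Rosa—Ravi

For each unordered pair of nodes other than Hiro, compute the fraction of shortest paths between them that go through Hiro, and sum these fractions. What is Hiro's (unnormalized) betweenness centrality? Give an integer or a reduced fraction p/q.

Pairs whose geodesics pass through Hiro — Rosa–Rhea: 1/2; Rosa–Zara: 1; Ravi–Rhea: 1/2; Ravi–Zara: 1; Kofi–Zara: 1; Yara–Zara: 1/2; Beata–Zara: 1/2.
All other pairs contribute 0.
Summing the contributions gives betweenness(Hiro) = 5.

5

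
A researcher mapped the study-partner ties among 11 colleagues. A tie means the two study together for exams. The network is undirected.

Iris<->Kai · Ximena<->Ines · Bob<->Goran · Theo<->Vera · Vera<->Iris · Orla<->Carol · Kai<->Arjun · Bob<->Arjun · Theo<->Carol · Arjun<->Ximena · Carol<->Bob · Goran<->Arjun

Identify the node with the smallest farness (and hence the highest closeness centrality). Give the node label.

Farness (sum of distances to all others) for each node — Arjun:19, Bob:20, Carol:22, Goran:24, Ines:35, Iris:26, Kai:23, Orla:31, Theo:26, Vera:28, Ximena:26.
The smallest farness is 19, for Arjun, so Arjun has the highest closeness.

Arjun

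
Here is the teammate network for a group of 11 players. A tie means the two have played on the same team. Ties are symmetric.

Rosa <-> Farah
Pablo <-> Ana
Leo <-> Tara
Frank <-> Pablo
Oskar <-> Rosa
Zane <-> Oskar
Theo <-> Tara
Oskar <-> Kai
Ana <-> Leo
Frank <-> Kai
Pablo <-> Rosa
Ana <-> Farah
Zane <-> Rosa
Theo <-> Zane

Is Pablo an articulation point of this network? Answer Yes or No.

Even without Pablo, every remaining node can still reach every other (the residual graph is connected), so Pablo is not a cut vertex.

No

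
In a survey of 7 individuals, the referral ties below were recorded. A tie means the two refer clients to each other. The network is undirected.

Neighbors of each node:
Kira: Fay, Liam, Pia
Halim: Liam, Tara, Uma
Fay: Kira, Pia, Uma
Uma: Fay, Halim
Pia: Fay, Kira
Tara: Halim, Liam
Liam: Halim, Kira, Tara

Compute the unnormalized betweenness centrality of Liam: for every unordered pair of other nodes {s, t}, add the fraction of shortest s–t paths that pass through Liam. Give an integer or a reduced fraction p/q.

4

Pairs whose geodesics pass through Liam — Tara–Kira: 1; Tara–Pia: 1; Tara–Fay: 1/2; Kira–Halim: 1; Pia–Halim: 1/2.
All other pairs contribute 0.
Summing the contributions gives betweenness(Liam) = 4.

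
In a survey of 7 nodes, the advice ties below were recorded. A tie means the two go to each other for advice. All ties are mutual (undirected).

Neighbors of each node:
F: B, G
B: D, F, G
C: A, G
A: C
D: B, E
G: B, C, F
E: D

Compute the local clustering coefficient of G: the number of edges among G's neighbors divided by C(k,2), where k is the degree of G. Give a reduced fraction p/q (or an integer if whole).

1/3

G's neighbors: B, C, and F (k = 3).
Possible neighbor pairs: C(3,2) = 3. Edges among them: B–F → e = 1.
Clustering(G) = 1/3.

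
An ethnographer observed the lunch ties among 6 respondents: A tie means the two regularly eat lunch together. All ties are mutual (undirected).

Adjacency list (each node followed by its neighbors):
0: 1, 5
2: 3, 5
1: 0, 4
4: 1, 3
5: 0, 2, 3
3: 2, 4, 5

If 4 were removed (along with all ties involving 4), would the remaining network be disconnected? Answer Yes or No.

No

Even without 4, every remaining node can still reach every other (the residual graph is connected), so 4 is not a cut vertex.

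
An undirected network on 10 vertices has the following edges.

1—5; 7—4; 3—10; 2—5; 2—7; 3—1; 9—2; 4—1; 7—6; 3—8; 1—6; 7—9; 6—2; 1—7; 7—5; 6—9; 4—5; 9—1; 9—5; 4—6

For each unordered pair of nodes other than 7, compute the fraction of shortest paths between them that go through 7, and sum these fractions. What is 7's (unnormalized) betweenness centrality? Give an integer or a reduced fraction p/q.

Pairs whose geodesics pass through 7 — 4–9: 1/4; 4–2: 1/3; 5–6: 1/5; 2–1: 1/4; 2–3: 1/4; 2–10: 1/4; 2–8: 1/4.
All other pairs contribute 0.
Summing the contributions gives betweenness(7) = 107/60.

107/60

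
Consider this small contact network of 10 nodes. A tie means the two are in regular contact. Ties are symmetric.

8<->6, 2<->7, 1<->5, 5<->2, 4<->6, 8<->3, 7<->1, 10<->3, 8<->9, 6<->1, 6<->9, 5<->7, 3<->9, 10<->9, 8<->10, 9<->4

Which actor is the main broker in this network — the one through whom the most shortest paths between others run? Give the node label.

Unnormalized betweenness of each node: 1:18, 2:0, 3:0, 4:0, 5:7/2, 6:41/2, 7:7/2, 8:5, 9:15/2, 10:0.
6 has the largest value, 41/2, making it the main broker — the node through which the most shortest paths run.

6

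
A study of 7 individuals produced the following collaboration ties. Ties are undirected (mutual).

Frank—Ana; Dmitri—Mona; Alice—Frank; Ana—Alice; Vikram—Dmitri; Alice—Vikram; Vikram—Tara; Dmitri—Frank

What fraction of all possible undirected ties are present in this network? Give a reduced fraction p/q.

8/21

There are 8 edges and 7 nodes, so the maximum possible is C(7,2) = 21.
Density = 8/21.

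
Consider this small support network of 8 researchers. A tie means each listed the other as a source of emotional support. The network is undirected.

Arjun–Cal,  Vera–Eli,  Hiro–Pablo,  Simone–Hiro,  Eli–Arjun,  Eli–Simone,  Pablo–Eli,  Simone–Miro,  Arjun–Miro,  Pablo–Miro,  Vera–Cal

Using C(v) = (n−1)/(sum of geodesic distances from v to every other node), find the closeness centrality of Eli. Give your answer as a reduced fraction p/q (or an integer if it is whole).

Distances from Eli: Arjun:1, Cal:2, Hiro:2, Miro:2, Pablo:1, Simone:1, Vera:1. Sum = 10.
n = 8, so closeness = 7/10.

7/10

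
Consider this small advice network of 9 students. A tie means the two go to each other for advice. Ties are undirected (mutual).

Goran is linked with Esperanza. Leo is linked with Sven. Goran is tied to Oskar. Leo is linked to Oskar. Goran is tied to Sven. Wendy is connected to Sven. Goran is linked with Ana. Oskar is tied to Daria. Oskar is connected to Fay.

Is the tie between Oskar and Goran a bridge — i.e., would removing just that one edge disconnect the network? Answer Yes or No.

No

Even without that edge, Oskar still reaches Goran via Oskar – Leo – Sven – Goran, so the network stays connected. Not a bridge.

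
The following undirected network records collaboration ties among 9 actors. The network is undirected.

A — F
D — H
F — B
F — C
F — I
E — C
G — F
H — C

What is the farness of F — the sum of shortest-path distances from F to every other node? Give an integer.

Distances from F: A:1, B:1, C:1, D:3, E:2, G:1, H:2, I:1.
Sum = 1 + 1 + 1 + 3 + 2 + 1 + 2 + 1 = 12.

12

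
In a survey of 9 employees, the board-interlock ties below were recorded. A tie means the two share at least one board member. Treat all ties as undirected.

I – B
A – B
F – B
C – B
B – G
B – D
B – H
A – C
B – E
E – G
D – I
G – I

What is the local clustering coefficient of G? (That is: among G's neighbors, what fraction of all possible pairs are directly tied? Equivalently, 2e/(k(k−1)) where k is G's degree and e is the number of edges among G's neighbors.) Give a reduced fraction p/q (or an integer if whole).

G's neighbors: B, E, and I (k = 3).
Possible neighbor pairs: C(3,2) = 3. Edges among them: B–E, B–I → e = 2.
Clustering(G) = 2/3.

2/3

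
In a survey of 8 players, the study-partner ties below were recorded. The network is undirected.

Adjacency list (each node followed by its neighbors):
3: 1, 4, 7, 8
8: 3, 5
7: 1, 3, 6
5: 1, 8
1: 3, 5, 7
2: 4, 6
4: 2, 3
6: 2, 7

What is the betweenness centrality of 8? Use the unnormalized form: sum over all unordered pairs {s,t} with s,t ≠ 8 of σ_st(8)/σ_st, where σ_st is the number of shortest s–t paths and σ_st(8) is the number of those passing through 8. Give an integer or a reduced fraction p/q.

Pairs whose geodesics pass through 8 — 3–5: 1/2; 4–5: 1/2; 2–5: 1/3.
All other pairs contribute 0.
Summing the contributions gives betweenness(8) = 4/3.

4/3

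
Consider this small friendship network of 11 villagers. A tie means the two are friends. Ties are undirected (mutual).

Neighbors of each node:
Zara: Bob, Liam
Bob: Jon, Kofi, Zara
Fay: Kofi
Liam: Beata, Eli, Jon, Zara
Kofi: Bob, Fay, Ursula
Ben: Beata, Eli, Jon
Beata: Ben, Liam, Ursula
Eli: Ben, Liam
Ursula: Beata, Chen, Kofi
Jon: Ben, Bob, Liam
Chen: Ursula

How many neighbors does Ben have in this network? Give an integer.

3

Ben is directly tied to Beata, Eli, and Jon. That is 3 neighbors, so the degree of Ben is 3.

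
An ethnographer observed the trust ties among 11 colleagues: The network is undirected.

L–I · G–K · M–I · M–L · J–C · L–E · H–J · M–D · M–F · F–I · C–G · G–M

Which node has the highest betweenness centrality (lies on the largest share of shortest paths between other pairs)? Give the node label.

Unnormalized betweenness of each node: C:16, D:0, E:0, F:0, G:27, H:0, I:1, J:9, K:0, L:9, M:30.
M has the largest value, 30, making it the main broker — the node through which the most shortest paths run.

M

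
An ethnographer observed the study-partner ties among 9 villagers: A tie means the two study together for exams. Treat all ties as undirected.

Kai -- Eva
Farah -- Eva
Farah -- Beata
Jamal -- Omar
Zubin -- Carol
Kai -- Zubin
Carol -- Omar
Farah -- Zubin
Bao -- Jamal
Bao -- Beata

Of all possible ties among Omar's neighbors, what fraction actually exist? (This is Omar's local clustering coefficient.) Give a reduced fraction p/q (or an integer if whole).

Omar's neighbors: Carol and Jamal (k = 2).
Possible neighbor pairs: C(2,2) = 1. Edges among them: none → e = 0.
Clustering(Omar) = 0/1.

0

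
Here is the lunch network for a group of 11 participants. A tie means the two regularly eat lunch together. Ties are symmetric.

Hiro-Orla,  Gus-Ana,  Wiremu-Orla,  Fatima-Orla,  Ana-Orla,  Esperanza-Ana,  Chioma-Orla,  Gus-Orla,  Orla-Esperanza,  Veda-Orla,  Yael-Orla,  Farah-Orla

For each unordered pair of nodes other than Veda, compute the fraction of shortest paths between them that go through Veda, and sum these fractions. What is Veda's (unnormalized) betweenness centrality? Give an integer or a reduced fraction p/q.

No shortest path between any pair of other nodes passes through Veda.
Summing the contributions gives betweenness(Veda) = 0.

0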